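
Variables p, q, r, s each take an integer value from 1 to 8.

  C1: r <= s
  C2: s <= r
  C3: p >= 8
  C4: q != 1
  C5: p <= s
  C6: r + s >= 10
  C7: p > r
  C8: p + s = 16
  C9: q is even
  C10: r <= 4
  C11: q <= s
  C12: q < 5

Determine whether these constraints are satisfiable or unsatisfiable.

Unsatisfiable

From constraints 3 and 5: s ≥ p and p ≥ 8, so s ≥ 8. From constraints 2 and 10: s ≤ r and r ≤ 4, so s ≤ 4. But 4 < 8, so no value of s works.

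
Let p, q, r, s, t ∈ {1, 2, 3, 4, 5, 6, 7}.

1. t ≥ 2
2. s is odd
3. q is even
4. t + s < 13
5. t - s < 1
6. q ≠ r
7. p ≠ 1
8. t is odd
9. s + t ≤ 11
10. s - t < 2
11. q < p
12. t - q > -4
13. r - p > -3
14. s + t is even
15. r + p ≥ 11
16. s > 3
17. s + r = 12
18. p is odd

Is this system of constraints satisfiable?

Satisfiable

Setting (p, q, r, s, t) = (7, 6, 7, 5, 5) satisfies everything: constraint 4: t + s = 10; constraint 5: t - s = 0; constraint 9: s + t = 10, and the others follow.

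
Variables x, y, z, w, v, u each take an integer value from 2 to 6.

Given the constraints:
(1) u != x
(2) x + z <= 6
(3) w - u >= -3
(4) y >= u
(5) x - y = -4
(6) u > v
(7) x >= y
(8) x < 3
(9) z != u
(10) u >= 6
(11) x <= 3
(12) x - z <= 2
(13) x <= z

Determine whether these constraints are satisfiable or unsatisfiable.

Unsatisfiable

From constraints 4 and 10: y ≥ u and u ≥ 6, so y ≥ 6. From constraints 7 and 11: y ≤ x and x ≤ 3, so y ≤ 3. But 3 < 6, so no value of y works.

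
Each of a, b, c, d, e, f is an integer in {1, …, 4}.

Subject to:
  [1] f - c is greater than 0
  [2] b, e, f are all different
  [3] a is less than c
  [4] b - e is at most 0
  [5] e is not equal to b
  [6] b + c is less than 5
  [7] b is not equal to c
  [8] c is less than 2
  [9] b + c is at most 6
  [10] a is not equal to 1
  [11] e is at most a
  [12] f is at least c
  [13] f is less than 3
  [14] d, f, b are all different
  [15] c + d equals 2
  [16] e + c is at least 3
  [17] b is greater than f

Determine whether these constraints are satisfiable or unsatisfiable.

Constraints 1, 3, 4, 11, and 17 give a < c, c < f, f < b, b ≤ e, e ≤ a. Chaining: a < c < f < b ≤ e ≤ a, which forces a < a — impossible.

Unsatisfiable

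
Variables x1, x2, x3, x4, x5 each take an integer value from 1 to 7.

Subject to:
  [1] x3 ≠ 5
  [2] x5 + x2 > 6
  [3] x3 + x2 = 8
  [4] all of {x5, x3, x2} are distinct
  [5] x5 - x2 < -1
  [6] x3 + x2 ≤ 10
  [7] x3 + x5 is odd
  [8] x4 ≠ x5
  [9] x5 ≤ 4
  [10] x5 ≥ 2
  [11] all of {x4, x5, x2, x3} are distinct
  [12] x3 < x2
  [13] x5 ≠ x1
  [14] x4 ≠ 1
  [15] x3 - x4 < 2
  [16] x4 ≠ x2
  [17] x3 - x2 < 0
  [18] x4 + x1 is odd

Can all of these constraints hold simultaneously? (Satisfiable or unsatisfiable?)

Satisfiable

The assignment x1 = 7, x2 = 5, x3 = 3, x4 = 4, x5 = 2 works:
  constraint 2 holds since x5 + x2 = 7.
  constraint 3 holds since x3 + x2 = 8.
  constraint 5 holds since x5 - x2 = -3.
The rest check out directly.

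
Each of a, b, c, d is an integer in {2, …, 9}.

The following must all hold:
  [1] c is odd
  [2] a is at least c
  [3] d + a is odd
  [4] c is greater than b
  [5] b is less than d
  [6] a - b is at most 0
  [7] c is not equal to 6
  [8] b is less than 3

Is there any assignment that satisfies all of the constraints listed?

Unsatisfiable

Constraints 2, 4, and 6 give b < c, c ≤ a, a ≤ b. Chaining: b < c ≤ a ≤ b, which forces b < b — impossible.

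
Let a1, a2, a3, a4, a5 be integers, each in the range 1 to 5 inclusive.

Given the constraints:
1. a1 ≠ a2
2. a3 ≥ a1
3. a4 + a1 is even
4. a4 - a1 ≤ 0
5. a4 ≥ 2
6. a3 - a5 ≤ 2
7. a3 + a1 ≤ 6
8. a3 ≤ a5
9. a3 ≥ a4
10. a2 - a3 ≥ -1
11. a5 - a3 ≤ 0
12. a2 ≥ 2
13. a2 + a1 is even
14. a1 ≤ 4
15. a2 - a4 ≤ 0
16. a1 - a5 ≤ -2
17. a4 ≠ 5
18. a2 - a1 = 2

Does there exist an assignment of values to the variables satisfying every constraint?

Unsatisfiable

Constraints 4, 10, 11, 15, and 16 give a3 − a5 ≥ 0, a5 − a1 ≥ 2, a1 − a4 ≥ 0, a4 − a2 ≥ 0, a2 − a3 ≥ -1.
Adding all 5 inequalities: the left sides telescope to 0, and the right sides sum to 0 + 2 + 0 + 0 + (-1) = 1. So 0 ≥ 1, which is false.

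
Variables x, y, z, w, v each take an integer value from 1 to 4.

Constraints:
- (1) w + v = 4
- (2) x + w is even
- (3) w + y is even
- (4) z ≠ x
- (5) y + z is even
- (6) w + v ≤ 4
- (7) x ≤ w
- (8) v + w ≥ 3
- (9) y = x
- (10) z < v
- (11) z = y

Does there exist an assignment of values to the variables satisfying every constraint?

Unsatisfiable

From constraints 9 and 11, z = y = x, so z = x. But constraint 4 says z ≠ x. Contradiction.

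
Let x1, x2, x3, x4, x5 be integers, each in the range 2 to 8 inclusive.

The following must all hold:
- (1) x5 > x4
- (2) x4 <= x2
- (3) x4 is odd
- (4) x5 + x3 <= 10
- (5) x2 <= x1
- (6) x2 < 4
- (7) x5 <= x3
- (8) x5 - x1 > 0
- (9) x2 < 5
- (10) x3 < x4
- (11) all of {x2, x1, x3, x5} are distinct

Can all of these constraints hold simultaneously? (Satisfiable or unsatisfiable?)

Constraints 2, 5, 7, 8, and 10 give x3 < x4, x4 ≤ x2, x2 ≤ x1, x1 < x5, x5 ≤ x3. Chaining: x3 < x4 ≤ x2 ≤ x1 < x5 ≤ x3, which forces x3 < x3 — impossible.

Unsatisfiable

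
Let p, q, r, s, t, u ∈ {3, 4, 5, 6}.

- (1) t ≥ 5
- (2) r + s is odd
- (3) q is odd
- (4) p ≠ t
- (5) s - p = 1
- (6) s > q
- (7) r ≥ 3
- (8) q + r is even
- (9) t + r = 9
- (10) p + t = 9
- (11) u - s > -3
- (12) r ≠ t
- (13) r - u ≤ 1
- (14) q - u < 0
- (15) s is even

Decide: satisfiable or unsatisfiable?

Satisfiable

Setting (p, q, r, s, t, u) = (3, 3, 3, 4, 6, 4) satisfies everything: constraint 5: s - p = 1; constraint 9: t + r = 9; constraint 10: p + t = 9, and the others follow.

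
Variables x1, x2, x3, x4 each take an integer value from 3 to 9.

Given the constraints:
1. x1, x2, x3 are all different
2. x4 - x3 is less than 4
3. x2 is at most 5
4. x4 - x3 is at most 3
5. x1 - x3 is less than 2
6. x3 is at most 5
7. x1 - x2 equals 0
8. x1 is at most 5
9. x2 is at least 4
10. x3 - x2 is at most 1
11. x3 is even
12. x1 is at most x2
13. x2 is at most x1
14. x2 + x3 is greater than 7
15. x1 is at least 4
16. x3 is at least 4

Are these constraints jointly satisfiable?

Constraints 3, 6, 8, 9, 15, and 16 confine each of x1, x2, x3 to the 2 values {4, 5}.
Constraint 1 requires all 3 of them to be distinct, but only 2 values are available — impossible by the pigeonhole principle.

Unsatisfiable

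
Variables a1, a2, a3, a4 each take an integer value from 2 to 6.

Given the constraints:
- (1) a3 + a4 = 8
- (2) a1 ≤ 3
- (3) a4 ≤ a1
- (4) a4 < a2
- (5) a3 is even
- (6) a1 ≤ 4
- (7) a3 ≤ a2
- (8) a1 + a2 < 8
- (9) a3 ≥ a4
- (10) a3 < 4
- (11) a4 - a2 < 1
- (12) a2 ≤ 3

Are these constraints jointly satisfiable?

From constraints 7 and 12: a3 ≤ a2 ≤ 3. From constraints 3 and 6: a4 ≤ a1 ≤ 4. Hence a3 + a4 ≤ 7. But constraint 1 requires a3 + a4 = 8, and 8 > 7. Contradiction.

Unsatisfiable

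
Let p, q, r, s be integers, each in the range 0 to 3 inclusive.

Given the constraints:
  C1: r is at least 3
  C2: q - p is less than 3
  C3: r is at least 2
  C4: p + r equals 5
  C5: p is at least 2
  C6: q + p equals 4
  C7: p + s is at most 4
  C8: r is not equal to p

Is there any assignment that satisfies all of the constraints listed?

The assignment p = 2, q = 2, r = 3, s = 0 works:
  constraint 2 holds since q - p = 0.
  constraint 4 holds since p + r = 5.
The rest check out directly.

Satisfiable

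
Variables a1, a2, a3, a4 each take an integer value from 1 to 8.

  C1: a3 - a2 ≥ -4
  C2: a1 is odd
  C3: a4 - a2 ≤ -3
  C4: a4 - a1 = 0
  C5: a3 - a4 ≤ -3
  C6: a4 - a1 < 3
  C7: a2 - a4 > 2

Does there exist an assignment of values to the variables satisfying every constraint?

Unsatisfiable

Constraints 1, 3, and 5 give a4 − a3 ≥ 3, a3 − a2 ≥ -4, a2 − a4 ≥ 3.
Adding all 3 inequalities: the left sides telescope to 0, and the right sides sum to 3 + (-4) + 3 = 2. So 0 ≥ 2, which is false.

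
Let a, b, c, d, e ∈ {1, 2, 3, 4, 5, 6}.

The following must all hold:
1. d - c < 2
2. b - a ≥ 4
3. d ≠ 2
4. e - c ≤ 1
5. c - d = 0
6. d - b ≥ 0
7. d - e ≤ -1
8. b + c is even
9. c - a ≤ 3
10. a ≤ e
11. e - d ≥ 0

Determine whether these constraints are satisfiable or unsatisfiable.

Constraints 2, 4, 6, 7, and 9 give b − a ≥ 4, a − c ≥ -3, c − e ≥ -1, e − d ≥ 1, d − b ≥ 0.
Adding all 5 inequalities: the left sides telescope to 0, and the right sides sum to 4 + (-3) + (-1) + 1 + 0 = 1. So 0 ≥ 1, which is false.

Unsatisfiable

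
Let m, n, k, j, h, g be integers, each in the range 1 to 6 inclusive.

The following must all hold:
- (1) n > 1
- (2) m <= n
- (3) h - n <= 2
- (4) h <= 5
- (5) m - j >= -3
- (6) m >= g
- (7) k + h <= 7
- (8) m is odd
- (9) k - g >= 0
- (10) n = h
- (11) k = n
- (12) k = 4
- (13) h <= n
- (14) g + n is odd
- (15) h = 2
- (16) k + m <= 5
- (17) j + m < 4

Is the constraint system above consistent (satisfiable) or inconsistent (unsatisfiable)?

Constraint 12 fixes k = 4 and constraint 15 fixes h = 2. Constraints 10 and 11 give k = n = h, so k = h. But 4 ≠ 2 — contradiction.

Unsatisfiable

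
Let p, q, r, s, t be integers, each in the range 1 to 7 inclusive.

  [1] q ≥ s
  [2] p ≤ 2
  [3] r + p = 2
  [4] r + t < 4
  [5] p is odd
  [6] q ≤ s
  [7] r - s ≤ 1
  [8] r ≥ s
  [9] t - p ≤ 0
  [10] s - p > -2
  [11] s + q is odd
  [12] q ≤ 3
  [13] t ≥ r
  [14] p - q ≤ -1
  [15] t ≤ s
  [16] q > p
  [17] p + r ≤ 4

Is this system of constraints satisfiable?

Unsatisfiable

Constraints 6, 8, 9, 13, and 16 give r ≤ t, t ≤ p, p < q, q ≤ s, s ≤ r. Chaining: r ≤ t ≤ p < q ≤ s ≤ r, which forces r < r — impossible.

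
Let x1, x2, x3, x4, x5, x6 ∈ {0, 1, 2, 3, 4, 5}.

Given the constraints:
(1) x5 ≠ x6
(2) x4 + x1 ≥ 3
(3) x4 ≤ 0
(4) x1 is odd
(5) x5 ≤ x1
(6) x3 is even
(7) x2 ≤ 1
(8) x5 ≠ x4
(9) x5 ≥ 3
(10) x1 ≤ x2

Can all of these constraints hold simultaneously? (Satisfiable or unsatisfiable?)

From constraints 5 and 9: x1 ≥ x5 and x5 ≥ 3, so x1 ≥ 3. From constraints 7 and 10: x1 ≤ x2 and x2 ≤ 1, so x1 ≤ 1. But 1 < 3, so no value of x1 works.

Unsatisfiable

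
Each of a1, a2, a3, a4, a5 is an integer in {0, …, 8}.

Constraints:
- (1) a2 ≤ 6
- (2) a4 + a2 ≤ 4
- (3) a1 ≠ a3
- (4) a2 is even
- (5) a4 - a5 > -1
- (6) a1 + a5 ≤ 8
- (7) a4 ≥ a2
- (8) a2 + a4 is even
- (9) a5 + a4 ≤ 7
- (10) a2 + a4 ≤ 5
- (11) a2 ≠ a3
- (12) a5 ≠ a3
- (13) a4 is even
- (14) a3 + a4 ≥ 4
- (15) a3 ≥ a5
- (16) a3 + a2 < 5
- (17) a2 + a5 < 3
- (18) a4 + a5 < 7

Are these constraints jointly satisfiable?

Satisfiable

Take a1 = 6, a2 = 0, a3 = 3, a4 = 4, a5 = 2. Then constraint 2: a4 + a2 = 4; constraint 5: a4 - a5 = 2; constraint 6: a1 + a5 = 8, and every other listed constraint is also met.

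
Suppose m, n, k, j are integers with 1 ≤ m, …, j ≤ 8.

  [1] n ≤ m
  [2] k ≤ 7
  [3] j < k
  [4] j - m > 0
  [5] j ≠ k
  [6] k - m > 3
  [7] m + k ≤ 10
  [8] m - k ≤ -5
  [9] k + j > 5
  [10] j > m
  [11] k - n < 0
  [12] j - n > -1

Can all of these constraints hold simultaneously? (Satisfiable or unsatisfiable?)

Constraints 1, 3, 4, and 11 give k < n, n ≤ m, m < j, j < k. Chaining: k < n ≤ m < j < k, which forces k < k — impossible.

Unsatisfiable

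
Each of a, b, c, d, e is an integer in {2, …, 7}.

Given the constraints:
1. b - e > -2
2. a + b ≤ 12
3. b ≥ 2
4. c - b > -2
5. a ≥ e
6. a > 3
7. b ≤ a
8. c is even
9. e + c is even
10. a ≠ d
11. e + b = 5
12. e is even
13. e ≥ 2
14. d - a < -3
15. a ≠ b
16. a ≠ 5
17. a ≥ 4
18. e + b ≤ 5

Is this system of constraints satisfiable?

Satisfiable

The assignment a = 6, b = 3, c = 4, d = 2, e = 2 works:
  constraint 1 holds since b - e = 1.
  constraint 2 holds since a + b = 9.
The rest check out directly.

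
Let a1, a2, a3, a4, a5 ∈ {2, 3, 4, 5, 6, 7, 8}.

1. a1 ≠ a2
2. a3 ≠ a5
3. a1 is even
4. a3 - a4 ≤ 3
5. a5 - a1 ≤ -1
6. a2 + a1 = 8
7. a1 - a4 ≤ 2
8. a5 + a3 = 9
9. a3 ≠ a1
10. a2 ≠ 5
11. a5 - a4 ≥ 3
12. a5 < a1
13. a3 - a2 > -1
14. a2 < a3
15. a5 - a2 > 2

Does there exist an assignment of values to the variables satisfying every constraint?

Unsatisfiable

Constraints 5, 7, and 11 give a1 − a5 ≥ 1, a5 − a4 ≥ 3, a4 − a1 ≥ -2.
Adding all 3 inequalities: the left sides telescope to 0, and the right sides sum to 1 + 3 + (-2) = 2. So 0 ≥ 2, which is false.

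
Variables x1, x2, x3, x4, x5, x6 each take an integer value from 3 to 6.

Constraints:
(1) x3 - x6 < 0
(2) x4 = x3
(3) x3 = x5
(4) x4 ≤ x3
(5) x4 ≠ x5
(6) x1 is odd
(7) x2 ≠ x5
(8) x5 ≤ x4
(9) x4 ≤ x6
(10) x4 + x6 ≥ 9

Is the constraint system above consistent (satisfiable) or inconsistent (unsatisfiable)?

Unsatisfiable

From constraints 2 and 3, x4 = x3 = x5, so x4 = x5. But constraint 5 says x4 ≠ x5. Contradiction.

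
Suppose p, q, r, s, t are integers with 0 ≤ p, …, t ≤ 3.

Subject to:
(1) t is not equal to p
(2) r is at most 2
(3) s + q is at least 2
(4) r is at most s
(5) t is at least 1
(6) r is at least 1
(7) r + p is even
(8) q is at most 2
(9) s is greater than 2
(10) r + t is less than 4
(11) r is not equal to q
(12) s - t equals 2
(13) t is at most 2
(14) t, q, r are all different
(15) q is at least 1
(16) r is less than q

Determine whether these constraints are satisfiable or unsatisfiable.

Unsatisfiable

Constraints 2, 5, 6, 8, 13, and 15 confine each of t, q, r to the 2 values {1, 2}.
Constraint 14 requires all 3 of them to be distinct, but only 2 values are available — impossible by the pigeonhole principle.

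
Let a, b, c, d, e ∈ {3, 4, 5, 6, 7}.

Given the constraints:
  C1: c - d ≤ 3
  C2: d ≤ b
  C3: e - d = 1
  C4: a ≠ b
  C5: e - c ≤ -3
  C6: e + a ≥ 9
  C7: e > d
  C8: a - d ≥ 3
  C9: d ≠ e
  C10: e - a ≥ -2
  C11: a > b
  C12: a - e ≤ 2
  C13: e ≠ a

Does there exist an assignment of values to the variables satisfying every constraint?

Constraints 1, 5, 8, and 10 give e − a ≥ -2, a − d ≥ 3, d − c ≥ -3, c − e ≥ 3.
Adding all 4 inequalities: the left sides telescope to 0, and the right sides sum to (-2) + 3 + (-3) + 3 = 1. So 0 ≥ 1, which is false.

Unsatisfiable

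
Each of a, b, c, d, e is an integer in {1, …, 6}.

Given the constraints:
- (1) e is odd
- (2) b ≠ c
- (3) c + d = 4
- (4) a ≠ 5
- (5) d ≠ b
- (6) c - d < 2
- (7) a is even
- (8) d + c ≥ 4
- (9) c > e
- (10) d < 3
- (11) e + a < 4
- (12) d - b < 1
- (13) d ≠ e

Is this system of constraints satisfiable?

Satisfiable

The assignment a = 2, b = 3, c = 2, d = 2, e = 1 works:
  constraint 3 holds since c + d = 4.
  constraint 6 holds since c - d = 0.
The rest check out directly.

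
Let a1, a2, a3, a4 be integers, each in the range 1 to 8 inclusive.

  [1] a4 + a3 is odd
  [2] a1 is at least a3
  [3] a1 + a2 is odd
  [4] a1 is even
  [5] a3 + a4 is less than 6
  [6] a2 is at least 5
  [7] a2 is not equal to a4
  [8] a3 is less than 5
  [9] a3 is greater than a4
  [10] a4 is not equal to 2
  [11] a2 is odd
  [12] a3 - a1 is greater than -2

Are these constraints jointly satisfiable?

Satisfiable

The assignment a1 = 2, a2 = 7, a3 = 2, a4 = 1 works:
  constraint 1 holds since a4 + a3 = 3 is odd.
  constraint 5 holds since a3 + a4 = 3.
  constraint 12 holds since a3 - a1 = 0.
The rest check out directly.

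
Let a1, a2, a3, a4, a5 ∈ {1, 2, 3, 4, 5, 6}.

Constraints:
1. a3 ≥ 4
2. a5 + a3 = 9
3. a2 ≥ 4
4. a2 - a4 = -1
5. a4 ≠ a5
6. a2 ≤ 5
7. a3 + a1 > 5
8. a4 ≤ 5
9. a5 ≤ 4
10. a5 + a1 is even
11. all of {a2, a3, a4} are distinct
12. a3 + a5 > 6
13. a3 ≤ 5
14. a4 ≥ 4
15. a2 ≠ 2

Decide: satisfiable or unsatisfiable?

Constraints 1, 3, 6, 8, 13, and 14 confine each of a2, a3, a4 to the 2 values {4, 5}.
Constraint 11 requires all 3 of them to be distinct, but only 2 values are available — impossible by the pigeonhole principle.

Unsatisfiable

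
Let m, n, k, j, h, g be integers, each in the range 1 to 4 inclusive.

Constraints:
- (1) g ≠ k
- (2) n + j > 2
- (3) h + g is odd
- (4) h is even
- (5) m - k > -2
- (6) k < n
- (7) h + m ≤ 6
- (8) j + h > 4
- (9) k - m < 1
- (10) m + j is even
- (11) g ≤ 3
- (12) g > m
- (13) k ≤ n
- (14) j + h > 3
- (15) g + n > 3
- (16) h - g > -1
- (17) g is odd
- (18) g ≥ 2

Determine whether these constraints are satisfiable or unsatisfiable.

Satisfiable

Take m = 1, n = 3, k = 1, j = 1, h = 4, g = 3. Then constraint 2: n + j = 4; constraint 5: m - k = 0, and every other listed constraint is also met.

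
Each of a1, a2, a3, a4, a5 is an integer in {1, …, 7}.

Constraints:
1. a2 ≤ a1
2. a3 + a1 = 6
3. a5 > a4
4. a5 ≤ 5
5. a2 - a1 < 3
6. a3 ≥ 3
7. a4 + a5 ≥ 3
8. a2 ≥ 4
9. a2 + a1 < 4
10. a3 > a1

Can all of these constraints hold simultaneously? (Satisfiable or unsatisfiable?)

From constraint 6: a3 ≥ 3. From constraints 1 and 8: a1 ≥ a2 ≥ 4. Hence a3 + a1 ≥ 7. But constraint 2 requires a3 + a1 = 6, and 6 < 7. Contradiction.

Unsatisfiable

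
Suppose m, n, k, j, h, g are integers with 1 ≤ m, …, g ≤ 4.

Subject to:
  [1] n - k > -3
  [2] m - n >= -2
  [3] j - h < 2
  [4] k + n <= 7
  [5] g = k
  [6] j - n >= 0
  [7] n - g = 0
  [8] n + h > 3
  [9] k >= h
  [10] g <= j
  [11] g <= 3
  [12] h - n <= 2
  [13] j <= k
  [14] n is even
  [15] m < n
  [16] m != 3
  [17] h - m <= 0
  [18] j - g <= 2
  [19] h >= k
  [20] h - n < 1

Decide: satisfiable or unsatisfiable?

Constraints 6, 13, 15, 17, and 19 give n ≤ j, j ≤ k, k ≤ h, h ≤ m, m < n. Chaining: n ≤ j ≤ k ≤ h ≤ m < n, which forces n < n — impossible.

Unsatisfiable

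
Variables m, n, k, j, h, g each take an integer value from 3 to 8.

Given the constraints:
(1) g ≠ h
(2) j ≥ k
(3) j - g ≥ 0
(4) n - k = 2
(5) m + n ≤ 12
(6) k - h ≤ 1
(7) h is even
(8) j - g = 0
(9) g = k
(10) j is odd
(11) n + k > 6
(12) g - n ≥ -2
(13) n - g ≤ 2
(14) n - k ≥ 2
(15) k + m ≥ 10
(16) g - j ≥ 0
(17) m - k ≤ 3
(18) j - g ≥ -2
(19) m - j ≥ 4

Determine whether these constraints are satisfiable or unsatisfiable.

Constraints 3, 12, 14, 17, and 19 give g − n ≥ -2, n − k ≥ 2, k − m ≥ -3, m − j ≥ 4, j − g ≥ 0.
Adding all 5 inequalities: the left sides telescope to 0, and the right sides sum to (-2) + 2 + (-3) + 4 + 0 = 1. So 0 ≥ 1, which is false.

Unsatisfiable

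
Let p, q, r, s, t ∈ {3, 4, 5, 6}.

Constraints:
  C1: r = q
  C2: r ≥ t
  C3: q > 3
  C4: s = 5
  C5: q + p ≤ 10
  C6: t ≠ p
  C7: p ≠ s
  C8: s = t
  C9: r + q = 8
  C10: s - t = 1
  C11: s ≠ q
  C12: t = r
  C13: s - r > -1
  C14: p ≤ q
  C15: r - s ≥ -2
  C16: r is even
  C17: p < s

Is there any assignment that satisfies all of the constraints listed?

From constraints 1, 8, and 12, s = t = r = q, so s = q. But constraint 11 says s ≠ q. Contradiction.

Unsatisfiable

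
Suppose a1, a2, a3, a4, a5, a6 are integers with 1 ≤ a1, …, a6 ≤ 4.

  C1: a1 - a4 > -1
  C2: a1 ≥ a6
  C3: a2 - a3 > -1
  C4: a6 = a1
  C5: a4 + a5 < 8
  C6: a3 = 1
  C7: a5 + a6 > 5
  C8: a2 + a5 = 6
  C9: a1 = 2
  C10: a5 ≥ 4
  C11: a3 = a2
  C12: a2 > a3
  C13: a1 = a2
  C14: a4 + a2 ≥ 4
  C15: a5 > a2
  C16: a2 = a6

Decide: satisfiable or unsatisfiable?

Unsatisfiable

Constraint 6 fixes a3 = 1 and constraint 9 fixes a1 = 2. Constraints 4, 11, and 16 give a3 = a2 = a6 = a1, so a3 = a1. But 1 ≠ 2 — contradiction.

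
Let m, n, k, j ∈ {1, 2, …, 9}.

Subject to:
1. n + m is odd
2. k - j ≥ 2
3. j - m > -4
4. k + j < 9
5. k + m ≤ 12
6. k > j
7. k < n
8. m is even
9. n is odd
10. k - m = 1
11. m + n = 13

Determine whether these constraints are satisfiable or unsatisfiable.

Satisfiable

Take m = 4, n = 9, k = 5, j = 1. Then constraint 2: k - j = 4; constraint 3: j - m = -3, and every other listed constraint is also met.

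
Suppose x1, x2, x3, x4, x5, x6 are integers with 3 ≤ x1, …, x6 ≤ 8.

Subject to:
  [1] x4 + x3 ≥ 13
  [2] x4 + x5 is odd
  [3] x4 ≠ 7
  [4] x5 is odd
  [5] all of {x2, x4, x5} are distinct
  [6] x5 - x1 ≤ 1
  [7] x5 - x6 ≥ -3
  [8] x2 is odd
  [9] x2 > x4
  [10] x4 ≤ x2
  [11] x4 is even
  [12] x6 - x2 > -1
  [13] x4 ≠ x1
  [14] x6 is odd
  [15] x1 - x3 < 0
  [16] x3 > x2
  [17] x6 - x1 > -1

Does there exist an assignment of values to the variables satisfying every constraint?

Satisfiable

Try x1 = 7, x2 = 7, x3 = 8, x4 = 6, x5 = 5, x6 = 7.
Check constraint 1: x4 + x3 = 14; constraint 6: x5 - x1 = -2; constraint 7: x5 - x6 = -2. The remaining constraints are straightforward to verify.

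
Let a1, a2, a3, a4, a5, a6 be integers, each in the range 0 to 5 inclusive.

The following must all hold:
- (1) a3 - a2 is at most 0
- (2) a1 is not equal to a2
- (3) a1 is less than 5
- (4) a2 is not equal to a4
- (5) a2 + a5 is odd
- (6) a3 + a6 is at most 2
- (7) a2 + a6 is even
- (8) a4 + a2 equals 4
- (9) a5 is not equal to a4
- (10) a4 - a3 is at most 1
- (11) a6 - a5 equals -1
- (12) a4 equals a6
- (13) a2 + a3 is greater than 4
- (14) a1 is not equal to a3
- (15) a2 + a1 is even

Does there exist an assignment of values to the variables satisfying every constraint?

Try a1 = 0, a2 = 4, a3 = 2, a4 = 0, a5 = 1, a6 = 0.
Check constraint 1: a3 - a2 = -2; constraint 6: a3 + a6 = 2; constraint 8: a4 + a2 = 4. The remaining constraints are straightforward to verify.

Satisfiable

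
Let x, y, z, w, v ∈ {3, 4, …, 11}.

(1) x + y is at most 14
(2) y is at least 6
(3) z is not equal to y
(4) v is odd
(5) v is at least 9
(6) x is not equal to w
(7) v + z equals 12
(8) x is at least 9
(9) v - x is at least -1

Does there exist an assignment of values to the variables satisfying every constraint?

From constraint 8: x ≥ 9. From constraint 2: y ≥ 6. Hence x + y ≥ 15. But constraint 1 requires x + y ≤ 14, and 14 < 15. Contradiction.

Unsatisfiable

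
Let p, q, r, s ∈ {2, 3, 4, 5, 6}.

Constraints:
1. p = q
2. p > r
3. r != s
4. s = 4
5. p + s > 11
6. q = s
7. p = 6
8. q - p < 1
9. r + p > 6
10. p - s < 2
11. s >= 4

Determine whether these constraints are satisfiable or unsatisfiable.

Unsatisfiable

Constraint 7 fixes p = 6 and constraint 4 fixes s = 4. Constraints 1 and 6 give p = q = s, so p = s. But 6 ≠ 4 — contradiction.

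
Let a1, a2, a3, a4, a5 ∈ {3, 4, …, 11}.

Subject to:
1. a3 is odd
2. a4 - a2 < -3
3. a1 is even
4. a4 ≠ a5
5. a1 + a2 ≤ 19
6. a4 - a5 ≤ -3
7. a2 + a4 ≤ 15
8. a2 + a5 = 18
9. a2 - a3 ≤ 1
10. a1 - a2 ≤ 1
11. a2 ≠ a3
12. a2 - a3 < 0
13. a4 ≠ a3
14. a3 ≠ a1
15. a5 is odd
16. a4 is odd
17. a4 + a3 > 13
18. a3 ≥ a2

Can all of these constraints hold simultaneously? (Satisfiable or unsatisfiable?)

Satisfiable

Take a1 = 8, a2 = 9, a3 = 11, a4 = 3, a5 = 9. Then constraint 2: a4 - a2 = -6; constraint 5: a1 + a2 = 17, and every other listed constraint is also met.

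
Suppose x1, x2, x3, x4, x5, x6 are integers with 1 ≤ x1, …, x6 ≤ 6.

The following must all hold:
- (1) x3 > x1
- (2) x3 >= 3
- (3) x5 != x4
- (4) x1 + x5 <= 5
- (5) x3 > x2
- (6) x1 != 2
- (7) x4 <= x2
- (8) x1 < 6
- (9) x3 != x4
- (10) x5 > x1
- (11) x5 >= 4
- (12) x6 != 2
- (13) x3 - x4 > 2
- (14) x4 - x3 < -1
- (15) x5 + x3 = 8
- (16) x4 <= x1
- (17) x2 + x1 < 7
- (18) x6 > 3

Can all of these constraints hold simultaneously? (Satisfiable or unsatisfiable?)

Setting (x1, x2, x3, x4, x5, x6) = (1, 3, 4, 1, 4, 5) satisfies everything: constraint 4: x1 + x5 = 5; constraint 13: x3 - x4 = 3, and the others follow.

Satisfiable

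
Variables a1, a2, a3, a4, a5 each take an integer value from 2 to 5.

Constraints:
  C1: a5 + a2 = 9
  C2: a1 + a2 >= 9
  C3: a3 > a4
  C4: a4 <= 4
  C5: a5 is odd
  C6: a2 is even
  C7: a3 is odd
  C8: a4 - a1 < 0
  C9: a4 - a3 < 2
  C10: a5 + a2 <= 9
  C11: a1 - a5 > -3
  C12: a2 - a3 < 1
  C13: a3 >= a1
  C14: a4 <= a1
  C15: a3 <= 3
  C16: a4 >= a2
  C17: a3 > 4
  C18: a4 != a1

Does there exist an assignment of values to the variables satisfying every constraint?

From constraints 13 and 15: a1 ≤ a3 ≤ 3. From constraints 4 and 16: a2 ≤ a4 ≤ 4. Hence a1 + a2 ≤ 7. But constraint 2 requires a1 + a2 ≥ 9, and 9 > 7. Contradiction.

Unsatisfiable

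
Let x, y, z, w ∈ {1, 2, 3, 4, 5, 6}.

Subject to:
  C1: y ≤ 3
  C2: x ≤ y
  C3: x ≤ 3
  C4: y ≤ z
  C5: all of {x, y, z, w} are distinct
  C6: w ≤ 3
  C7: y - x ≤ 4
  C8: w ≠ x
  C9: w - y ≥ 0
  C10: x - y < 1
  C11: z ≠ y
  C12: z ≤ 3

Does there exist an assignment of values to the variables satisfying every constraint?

Unsatisfiable

Constraints 1, 3, 6, and 12 confine each of x, y, z, w to the 3 values {1, …, 3} (the domain already gives each ≥ 1).
Constraint 5 requires all 4 of them to be distinct, but only 3 values are available — impossible by the pigeonhole principle.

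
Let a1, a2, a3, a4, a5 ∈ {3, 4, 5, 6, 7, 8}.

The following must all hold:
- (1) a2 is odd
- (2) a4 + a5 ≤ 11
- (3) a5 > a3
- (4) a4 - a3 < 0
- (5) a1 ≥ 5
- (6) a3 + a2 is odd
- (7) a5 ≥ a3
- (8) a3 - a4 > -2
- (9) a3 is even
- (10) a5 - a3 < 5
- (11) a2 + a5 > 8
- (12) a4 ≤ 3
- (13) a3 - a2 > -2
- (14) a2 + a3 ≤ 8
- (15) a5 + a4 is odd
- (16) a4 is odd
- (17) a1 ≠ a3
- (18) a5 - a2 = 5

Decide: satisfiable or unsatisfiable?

Try a1 = 6, a2 = 3, a3 = 4, a4 = 3, a5 = 8.
Check constraint 2: a4 + a5 = 11; constraint 4: a4 - a3 = -1. The remaining constraints are straightforward to verify.

Satisfiable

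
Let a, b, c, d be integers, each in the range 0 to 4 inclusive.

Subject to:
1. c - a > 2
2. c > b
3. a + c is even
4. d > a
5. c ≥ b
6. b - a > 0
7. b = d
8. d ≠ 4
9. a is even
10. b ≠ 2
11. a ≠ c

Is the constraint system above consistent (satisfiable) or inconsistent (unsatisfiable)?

One satisfying assignment is a = 0, b = 3, c = 4, d = 3.
For the less obvious constraints — constraint 1: c - a = 4; constraint 6: b - a = 3 — and the others hold by inspection.

Satisfiable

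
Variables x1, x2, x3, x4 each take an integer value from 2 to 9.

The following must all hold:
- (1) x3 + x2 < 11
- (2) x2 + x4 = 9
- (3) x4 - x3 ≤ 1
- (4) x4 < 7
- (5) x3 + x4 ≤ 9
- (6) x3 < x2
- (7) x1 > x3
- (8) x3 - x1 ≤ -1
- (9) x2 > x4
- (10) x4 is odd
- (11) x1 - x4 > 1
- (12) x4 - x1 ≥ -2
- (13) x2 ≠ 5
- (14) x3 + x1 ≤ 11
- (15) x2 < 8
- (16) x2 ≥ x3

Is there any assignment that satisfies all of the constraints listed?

Satisfiable

The assignment x1 = 5, x2 = 6, x3 = 3, x4 = 3 works:
  constraint 1 holds since x3 + x2 = 9.
  constraint 2 holds since x2 + x4 = 9.
  constraint 3 holds since x4 - x3 = 0.
The rest check out directly.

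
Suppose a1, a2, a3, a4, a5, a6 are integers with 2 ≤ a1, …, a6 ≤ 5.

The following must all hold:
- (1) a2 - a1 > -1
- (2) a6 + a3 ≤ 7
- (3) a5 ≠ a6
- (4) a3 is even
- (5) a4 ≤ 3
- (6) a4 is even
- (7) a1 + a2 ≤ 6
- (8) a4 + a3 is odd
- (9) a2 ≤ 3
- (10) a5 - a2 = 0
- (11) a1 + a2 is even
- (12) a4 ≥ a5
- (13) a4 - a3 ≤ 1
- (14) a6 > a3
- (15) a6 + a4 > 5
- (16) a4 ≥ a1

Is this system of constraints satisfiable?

Unsatisfiable

Constraint 6 makes a4 even and constraint 4 makes a3 even, so a4 + a3 must be even. Constraint 8 says a4 + a3 is odd — contradiction.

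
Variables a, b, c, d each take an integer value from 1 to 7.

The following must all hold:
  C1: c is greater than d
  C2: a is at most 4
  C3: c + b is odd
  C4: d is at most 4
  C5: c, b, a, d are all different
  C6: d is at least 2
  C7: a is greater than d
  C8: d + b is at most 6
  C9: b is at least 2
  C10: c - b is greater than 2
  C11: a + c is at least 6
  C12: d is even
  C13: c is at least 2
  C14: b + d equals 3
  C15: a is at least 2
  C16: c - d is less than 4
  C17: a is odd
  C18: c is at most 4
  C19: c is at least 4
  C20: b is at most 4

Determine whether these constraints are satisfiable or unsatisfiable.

Constraints 2, 4, 6, 9, 13, 15, 18, and 20 confine each of c, b, a, d to the 3 values {2, …, 4}.
Constraint 5 requires all 4 of them to be distinct, but only 3 values are available — impossible by the pigeonhole principle.

Unsatisfiable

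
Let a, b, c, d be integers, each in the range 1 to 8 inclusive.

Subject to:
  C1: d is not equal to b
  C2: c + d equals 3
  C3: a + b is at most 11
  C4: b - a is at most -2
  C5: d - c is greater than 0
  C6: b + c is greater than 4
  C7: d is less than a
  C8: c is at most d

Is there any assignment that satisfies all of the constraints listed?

The assignment a = 7, b = 4, c = 1, d = 2 works:
  constraint 2 holds since c + d = 3.
  constraint 3 holds since a + b = 11.
  constraint 4 holds since b - a = -3.
The rest check out directly.

Satisfiable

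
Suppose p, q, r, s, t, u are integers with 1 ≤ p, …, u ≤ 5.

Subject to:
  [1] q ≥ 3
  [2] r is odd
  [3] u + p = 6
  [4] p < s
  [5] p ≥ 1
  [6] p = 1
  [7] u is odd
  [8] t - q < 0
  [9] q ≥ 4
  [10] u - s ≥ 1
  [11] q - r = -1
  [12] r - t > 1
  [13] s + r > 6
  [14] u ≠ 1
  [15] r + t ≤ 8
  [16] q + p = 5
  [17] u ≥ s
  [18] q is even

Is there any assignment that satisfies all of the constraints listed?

Satisfiable

Take p = 1, q = 4, r = 5, s = 3, t = 1, u = 5. Then constraint 3: u + p = 6; constraint 8: t - q = -3, and every other listed constraint is also met.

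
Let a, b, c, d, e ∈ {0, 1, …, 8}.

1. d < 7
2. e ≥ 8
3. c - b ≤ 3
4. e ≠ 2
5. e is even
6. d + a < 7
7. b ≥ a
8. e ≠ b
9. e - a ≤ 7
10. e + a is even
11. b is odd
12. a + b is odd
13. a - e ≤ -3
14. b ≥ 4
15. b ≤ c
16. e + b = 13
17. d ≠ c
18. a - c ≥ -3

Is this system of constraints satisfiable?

Satisfiable

One satisfying assignment is a = 4, b = 5, c = 5, d = 0, e = 8.
For the less obvious constraints — constraint 3: c - b = 0; constraint 6: d + a = 4 — and the others hold by inspection.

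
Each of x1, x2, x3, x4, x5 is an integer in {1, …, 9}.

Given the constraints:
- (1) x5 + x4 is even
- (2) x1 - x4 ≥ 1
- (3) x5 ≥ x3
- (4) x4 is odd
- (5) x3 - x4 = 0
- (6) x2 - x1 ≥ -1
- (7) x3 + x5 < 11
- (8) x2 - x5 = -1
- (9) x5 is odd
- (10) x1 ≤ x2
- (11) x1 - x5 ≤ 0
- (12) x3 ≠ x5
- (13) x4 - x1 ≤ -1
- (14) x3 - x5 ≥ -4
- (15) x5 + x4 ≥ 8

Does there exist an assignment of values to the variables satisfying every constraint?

Try x1 = 4, x2 = 6, x3 = 3, x4 = 3, x5 = 7.
Check constraint 2: x1 - x4 = 1; constraint 5: x3 - x4 = 0; constraint 6: x2 - x1 = 2. The remaining constraints are straightforward to verify.

Satisfiable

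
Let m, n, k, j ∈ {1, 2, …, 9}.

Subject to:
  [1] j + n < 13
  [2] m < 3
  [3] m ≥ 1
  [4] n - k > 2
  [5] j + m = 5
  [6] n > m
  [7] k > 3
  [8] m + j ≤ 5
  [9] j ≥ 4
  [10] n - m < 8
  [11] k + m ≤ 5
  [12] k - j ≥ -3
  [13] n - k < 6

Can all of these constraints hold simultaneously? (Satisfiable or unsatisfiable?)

Satisfiable

Take m = 1, n = 8, k = 4, j = 4. Then constraint 1: j + n = 12; constraint 4: n - k = 4; constraint 5: j + m = 5, and every other listed constraint is also met.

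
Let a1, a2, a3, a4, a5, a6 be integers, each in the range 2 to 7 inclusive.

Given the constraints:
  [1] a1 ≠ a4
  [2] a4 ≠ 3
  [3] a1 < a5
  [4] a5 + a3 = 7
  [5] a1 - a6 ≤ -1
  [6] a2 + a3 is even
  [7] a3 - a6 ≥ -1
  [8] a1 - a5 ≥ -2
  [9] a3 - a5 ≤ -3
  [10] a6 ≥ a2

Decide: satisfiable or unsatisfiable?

Unsatisfiable

Constraints 5, 7, 8, and 9 give a3 − a6 ≥ -1, a6 − a1 ≥ 1, a1 − a5 ≥ -2, a5 − a3 ≥ 3.
Adding all 4 inequalities: the left sides telescope to 0, and the right sides sum to (-1) + 1 + (-2) + 3 = 1. So 0 ≥ 1, which is false.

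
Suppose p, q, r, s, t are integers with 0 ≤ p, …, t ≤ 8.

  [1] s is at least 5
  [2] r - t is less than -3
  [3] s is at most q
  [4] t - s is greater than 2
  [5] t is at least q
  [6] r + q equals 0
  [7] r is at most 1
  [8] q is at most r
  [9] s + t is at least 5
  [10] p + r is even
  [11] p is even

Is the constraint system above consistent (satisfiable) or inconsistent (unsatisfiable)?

From constraints 1 and 3: q ≥ s and s ≥ 5, so q ≥ 5. From constraints 7 and 8: q ≤ r and r ≤ 1, so q ≤ 1. But 1 < 5, so no value of q works.

Unsatisfiable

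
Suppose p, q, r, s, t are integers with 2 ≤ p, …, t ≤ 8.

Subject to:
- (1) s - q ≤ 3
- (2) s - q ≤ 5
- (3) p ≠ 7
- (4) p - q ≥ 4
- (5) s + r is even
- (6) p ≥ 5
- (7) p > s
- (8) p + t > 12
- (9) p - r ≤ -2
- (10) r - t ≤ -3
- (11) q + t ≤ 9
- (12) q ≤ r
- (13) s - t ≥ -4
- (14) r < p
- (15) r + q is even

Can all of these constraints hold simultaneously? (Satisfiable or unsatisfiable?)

Constraints 1, 4, 9, 10, and 13 give r − p ≥ 2, p − q ≥ 4, q − s ≥ -3, s − t ≥ -4, t − r ≥ 3.
Adding all 5 inequalities: the left sides telescope to 0, and the right sides sum to 2 + 4 + (-3) + (-4) + 3 = 2. So 0 ≥ 2, which is false.

Unsatisfiable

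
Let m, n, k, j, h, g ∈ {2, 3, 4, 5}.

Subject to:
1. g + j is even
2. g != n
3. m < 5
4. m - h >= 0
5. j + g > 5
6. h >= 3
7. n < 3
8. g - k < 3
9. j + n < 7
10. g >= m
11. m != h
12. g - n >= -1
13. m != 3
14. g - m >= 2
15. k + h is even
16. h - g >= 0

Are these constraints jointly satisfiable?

Constraints 4, 14, and 16 give m − h ≥ 0, h − g ≥ 0, g − m ≥ 2.
Adding all 3 inequalities: the left sides telescope to 0, and the right sides sum to 0 + 0 + 2 = 2. So 0 ≥ 2, which is false.

Unsatisfiable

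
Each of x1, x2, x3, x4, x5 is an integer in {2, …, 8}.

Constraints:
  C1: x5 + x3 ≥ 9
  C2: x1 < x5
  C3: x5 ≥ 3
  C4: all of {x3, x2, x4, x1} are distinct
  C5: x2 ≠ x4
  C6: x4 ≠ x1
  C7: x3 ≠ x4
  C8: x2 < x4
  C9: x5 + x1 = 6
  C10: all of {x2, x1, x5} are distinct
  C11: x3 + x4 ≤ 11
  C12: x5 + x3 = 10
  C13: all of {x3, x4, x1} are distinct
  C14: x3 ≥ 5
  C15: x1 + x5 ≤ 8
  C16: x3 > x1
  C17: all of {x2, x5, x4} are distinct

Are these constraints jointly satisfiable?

The assignment x1 = 2, x2 = 3, x3 = 6, x4 = 5, x5 = 4 works:
  constraint 1 holds since x5 + x3 = 10.
  constraint 9 holds since x5 + x1 = 6.
  constraint 11 holds since x3 + x4 = 11.
The rest check out directly.

Satisfiable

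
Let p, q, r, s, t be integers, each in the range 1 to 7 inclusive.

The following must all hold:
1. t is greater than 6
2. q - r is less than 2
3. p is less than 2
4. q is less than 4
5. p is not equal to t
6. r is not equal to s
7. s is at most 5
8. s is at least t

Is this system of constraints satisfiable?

From constraint 1: t ≥ 7. From constraints 7 and 8: t ≤ s and s ≤ 5, so t ≤ 5. But 5 < 7, so no value of t works.

Unsatisfiable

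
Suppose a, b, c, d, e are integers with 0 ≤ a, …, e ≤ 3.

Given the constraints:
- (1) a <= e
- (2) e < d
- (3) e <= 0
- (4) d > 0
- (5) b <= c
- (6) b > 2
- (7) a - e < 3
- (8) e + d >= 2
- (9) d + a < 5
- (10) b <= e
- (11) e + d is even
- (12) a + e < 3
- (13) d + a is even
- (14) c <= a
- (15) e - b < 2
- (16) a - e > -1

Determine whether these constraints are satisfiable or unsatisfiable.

From constraint 6: b ≥ 3. From constraints 3 and 10: b ≤ e and e ≤ 0, so b ≤ 0. But 0 < 3, so no value of b works.

Unsatisfiable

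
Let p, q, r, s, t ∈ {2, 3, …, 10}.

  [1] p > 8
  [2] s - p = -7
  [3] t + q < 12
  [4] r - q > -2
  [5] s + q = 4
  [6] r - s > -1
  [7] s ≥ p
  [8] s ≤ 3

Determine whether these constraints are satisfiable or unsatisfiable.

From constraint 1: p ≥ 9. From constraints 7 and 8: p ≤ s and s ≤ 3, so p ≤ 3. But 3 < 9, so no value of p works.

Unsatisfiable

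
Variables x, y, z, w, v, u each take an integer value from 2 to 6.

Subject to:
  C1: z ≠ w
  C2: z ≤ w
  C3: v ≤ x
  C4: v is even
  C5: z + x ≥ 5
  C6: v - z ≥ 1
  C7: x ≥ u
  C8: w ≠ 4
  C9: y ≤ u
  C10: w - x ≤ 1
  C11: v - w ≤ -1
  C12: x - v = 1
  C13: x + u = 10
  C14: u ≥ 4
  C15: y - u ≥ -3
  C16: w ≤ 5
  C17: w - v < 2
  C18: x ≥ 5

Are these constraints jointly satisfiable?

Try x = 5, y = 3, z = 2, w = 5, v = 4, u = 5.
Check constraint 5: z + x = 7; constraint 6: v - z = 2. The remaining constraints are straightforward to verify.

Satisfiable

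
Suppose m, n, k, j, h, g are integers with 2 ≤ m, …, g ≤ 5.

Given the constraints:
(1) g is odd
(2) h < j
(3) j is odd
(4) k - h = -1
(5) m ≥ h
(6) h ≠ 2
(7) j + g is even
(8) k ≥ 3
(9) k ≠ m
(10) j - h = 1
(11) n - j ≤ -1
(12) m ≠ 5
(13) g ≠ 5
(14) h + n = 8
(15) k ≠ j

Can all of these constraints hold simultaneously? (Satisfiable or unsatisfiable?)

The assignment m = 4, n = 4, k = 3, j = 5, h = 4, g = 3 works:
  constraint 4 holds since k - h = -1.
  constraint 10 holds since j - h = 1.
The rest check out directly.

Satisfiable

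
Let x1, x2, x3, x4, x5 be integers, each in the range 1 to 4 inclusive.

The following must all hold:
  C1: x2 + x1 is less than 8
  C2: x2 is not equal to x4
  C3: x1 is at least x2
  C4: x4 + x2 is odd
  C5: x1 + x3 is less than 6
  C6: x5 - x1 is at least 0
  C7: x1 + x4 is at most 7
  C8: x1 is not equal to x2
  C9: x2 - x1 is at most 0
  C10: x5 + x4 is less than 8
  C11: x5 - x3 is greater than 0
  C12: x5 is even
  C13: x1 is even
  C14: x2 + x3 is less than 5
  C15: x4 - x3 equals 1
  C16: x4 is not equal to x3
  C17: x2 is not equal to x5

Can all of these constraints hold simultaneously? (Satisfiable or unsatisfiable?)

Satisfiable

The assignment x1 = 4, x2 = 3, x3 = 1, x4 = 2, x5 = 4 works:
  constraint 1 holds since x2 + x1 = 7.
  constraint 5 holds since x1 + x3 = 5.
The rest check out directly.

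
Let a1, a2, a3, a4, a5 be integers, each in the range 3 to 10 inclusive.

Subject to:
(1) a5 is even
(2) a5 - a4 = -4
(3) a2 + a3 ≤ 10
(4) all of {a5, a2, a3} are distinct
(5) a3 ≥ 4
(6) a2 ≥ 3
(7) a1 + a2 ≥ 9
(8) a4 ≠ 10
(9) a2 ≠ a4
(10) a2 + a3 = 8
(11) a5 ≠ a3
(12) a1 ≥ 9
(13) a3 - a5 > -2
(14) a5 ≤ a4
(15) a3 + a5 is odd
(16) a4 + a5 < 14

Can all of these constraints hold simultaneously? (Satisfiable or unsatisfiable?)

Satisfiable

The assignment a1 = 9, a2 = 3, a3 = 5, a4 = 8, a5 = 4 works:
  constraint 2 holds since a5 - a4 = -4.
  constraint 3 holds since a2 + a3 = 8.
The rest check out directly.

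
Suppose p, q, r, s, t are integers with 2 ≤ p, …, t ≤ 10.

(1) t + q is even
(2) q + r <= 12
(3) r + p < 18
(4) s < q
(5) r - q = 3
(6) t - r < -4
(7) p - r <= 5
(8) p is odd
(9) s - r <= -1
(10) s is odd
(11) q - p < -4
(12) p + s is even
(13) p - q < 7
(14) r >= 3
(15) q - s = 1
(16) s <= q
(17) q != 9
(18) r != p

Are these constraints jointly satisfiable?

Satisfiable

The assignment p = 9, q = 4, r = 7, s = 3, t = 2 works:
  constraint 2 holds since q + r = 11.
  constraint 3 holds since r + p = 16.
  constraint 5 holds since r - q = 3.
The rest check out directly.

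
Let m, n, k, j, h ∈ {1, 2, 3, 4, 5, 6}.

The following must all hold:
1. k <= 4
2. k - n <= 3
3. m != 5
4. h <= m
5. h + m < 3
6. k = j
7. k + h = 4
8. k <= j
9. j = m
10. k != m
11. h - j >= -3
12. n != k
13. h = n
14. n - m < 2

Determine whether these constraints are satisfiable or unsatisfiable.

Unsatisfiable

From constraints 6 and 9, k = j = m, so k = m. But constraint 10 says k ≠ m. Contradiction.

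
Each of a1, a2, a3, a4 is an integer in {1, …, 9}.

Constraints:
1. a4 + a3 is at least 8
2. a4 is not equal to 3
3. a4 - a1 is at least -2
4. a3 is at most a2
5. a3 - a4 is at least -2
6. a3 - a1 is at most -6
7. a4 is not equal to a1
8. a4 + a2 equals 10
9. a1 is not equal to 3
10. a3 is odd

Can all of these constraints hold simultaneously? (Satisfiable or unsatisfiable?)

Constraints 3, 5, and 6 give a4 − a1 ≥ -2, a1 − a3 ≥ 6, a3 − a4 ≥ -2.
Adding all 3 inequalities: the left sides telescope to 0, and the right sides sum to (-2) + 6 + (-2) = 2. So 0 ≥ 2, which is false.

Unsatisfiable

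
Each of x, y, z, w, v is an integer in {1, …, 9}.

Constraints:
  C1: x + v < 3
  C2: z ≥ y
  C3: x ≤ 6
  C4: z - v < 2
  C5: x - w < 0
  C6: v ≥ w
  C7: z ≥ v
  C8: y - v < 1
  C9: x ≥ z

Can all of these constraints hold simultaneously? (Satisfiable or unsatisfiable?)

Unsatisfiable

Constraints 5, 6, 7, and 9 give x < w, w ≤ v, v ≤ z, z ≤ x. Chaining: x < w ≤ v ≤ z ≤ x, which forces x < x — impossible.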